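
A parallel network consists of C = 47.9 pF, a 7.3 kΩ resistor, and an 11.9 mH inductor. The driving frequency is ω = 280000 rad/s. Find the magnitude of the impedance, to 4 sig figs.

3147 Ω

X_L = ωL = 3332 Ω
X_C = 1/(ωC) = 74560 Ω
Parallel: admittances add. Y = 1/R + 1/(jωL) + jωC
Y = (0.0001370 − j0.0002867) S
|Y| = 0.0003178 S → |Z| = 1/|Y| = 3147 Ω, ∠Z = −∠Y = 64.46°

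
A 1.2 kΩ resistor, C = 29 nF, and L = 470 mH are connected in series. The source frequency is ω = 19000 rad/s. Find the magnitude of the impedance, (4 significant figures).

7216 Ω

X_L = ωL = 8930 Ω
X_C = 1/(ωC) = 1815 Ω
Net reactance X = X_L − X_C = 7115 Ω
Z = 1200 + j7115 Ω
|Z| = √(1200² + 7115²) = 7216 Ω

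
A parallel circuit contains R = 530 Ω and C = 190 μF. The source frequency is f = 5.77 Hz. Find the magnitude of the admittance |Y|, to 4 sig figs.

7.142 mS

ω = 2πf = 36.25 rad/s
X_C = 1/(ωC) = 145.2 Ω
Parallel: admittances add. Y = 1/R + jωC
Y = (0.001887 + j0.006888) S
|Y| = 0.007142 S → |Z| = 1/|Y| = 140.0 Ω, ∠Z = −∠Y = -74.68°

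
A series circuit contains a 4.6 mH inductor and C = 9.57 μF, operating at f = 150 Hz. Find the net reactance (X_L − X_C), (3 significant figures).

-107 Ω

ω = 2πf = 942.5 rad/s
X_L = ωL = 4.34 Ω
X_C = 1/(ωC) = 111 Ω
X = 4.34 − 111 = -107 Ω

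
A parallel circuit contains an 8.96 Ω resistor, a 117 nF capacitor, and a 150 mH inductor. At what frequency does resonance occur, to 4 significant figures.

ω₀ = 1/√(LC) = 1/√(0.15 × 1.17e-07) = 7549 rad/s
f₀ = ω₀/(2π) = 1.201 kHz

1.201 kHz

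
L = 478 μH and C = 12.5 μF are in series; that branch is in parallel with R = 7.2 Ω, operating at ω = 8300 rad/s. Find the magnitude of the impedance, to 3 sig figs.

X_L = ωL = 3.97 Ω
X_C = 1/(ωC) = 9.64 Ω
Branch 1: Z₁ = R = 7.20 Ω
Branch 2 (series LC): Z₂ = j(X_L − X_C) = −j5.67 Ω
Parallel: Z = Z₁Z₂/(Z₁+Z₂), |Z| = 4.46 Ω, ∠Z = -51.8°

4.46 Ω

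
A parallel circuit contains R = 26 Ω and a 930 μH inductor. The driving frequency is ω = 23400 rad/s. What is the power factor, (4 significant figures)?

X_L = ωL = 21.76 Ω
Parallel: admittances add. Y = 1/R + 1/(jωL)
Y = (0.03846 − j0.04595) S
|Y| = 0.05992 S → |Z| = 1/|Y| = 16.69 Ω, ∠Z = −∠Y = 50.07°
cos φ = cos(50.07°) = 0.6418

0.6418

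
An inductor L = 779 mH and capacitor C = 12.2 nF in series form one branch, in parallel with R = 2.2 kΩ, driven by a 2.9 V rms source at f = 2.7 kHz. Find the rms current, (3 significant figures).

ω = 2πf = 16960 rad/s
X_L = ωL = 13200 Ω
X_C = 1/(ωC) = 4830 Ω
Branch 1: Z₁ = R = 2200 Ω
Branch 2 (series LC): Z₂ = j(X_L − X_C) = j8380 Ω
Parallel: Z = Z₁Z₂/(Z₁+Z₂), |Z| = 2130 Ω, ∠Z = 14.7°
I = V/|Z| = 2.9/2130 = 1.36 mA

1.36 mA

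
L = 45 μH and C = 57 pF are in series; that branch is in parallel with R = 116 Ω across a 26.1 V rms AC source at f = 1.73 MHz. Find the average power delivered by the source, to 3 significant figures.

5.87 W

ω = 2πf = 1.087e+07 rad/s
X_L = ωL = 489 Ω
X_C = 1/(ωC) = 1610 Ω
Branch 1: Z₁ = R = 116 Ω
Branch 2 (series LC): Z₂ = j(X_L − X_C) = −j1120 Ω
Parallel: Z = Z₁Z₂/(Z₁+Z₂), |Z| = 115 Ω, ∠Z = -5.89°
I = V/|Z| = 226 mA
P = VI cos φ = 26.1 × 0.226 × cos(-5.89°) = 5.87 W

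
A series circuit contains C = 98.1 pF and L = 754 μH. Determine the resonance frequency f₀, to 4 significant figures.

ω₀ = 1/√(LC) = 1/√(0.000754 × 9.81e-11) = 3.677e+06 rad/s
f₀ = ω₀/(2π) = 585.2 kHz

585.2 kHz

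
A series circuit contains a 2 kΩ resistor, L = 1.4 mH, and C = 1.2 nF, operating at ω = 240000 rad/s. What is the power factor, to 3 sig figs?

X_L = ωL = 336 Ω
X_C = 1/(ωC) = 3470 Ω
Net reactance X = X_L − X_C = -3140 Ω
Z = 2000 − j3140 Ω
|Z| = √(2000² + 3140²) = 3720 Ω
∠Z = arctan(-3140/2000) = -57.5°
cos φ = cos(-57.5°) = 0.538

0.538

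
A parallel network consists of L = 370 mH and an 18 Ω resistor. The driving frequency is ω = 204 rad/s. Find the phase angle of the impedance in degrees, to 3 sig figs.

X_L = ωL = 75.5 Ω
Parallel: admittances add. Y = 1/R + 1/(jωL)
Y = (0.0556 − j0.0132) S
|Y| = 0.0571 S → |Z| = 1/|Y| = 17.5 Ω, ∠Z = −∠Y = 13.4°

13.4°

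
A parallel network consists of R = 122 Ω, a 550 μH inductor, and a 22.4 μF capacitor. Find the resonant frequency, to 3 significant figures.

ω₀ = 1/√(LC) = 1/√(0.00055 × 2.24e-05) = 9009 rad/s
f₀ = ω₀/(2π) = 1.43 kHz

1.43 kHz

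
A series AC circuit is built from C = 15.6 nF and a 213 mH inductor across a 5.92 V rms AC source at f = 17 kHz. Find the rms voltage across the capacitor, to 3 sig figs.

0.160 V

ω = 2πf = 106800 rad/s
X_L = ωL = 22800 Ω
X_C = 1/(ωC) = 600 Ω
Net reactance X = X_L − X_C = 22200 Ω
Z = j22200 Ω
|Z| = √(0² + 22200²) = 22200 Ω
I = V/|Z| = 267 μA
V_C = I·|Z_C| = 0.000267 × 600 = 0.160 V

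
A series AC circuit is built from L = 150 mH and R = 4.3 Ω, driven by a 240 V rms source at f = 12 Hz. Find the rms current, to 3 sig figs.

19.8 A

ω = 2πf = 75.40 rad/s
X_L = ωL = 11.3 Ω
Z = 4.30 + j11.3 Ω
|Z| = √(4.30² + 11.3²) = 12.1 Ω
I = V/|Z| = 240/12.1 = 19.8 A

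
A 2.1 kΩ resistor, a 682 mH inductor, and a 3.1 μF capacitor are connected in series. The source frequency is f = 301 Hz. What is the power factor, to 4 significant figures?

0.8825

ω = 2πf = 1891 rad/s
X_L = ωL = 1290 Ω
X_C = 1/(ωC) = 170.6 Ω
Net reactance X = X_L − X_C = 1119 Ω
Z = 2100 + j1119 Ω
|Z| = √(2100² + 1119²) = 2380 Ω
∠Z = arctan(1119/2100) = 28.06°
cos φ = cos(28.06°) = 0.8825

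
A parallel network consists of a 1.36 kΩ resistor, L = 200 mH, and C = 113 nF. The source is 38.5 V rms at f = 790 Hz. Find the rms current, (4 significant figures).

ω = 2πf = 4964 rad/s
X_L = ωL = 992.7 Ω
X_C = 1/(ωC) = 1783 Ω
Parallel: admittances add. Y = 1/R + 1/(jωL) + jωC
Y = (0.0007353 − j0.0004464) S
|Y| = 0.0008602 S → |Z| = 1/|Y| = 1163 Ω, ∠Z = −∠Y = 31.26°
I = V/|Z| = 38.5/1163 = 33.12 mA

33.12 mA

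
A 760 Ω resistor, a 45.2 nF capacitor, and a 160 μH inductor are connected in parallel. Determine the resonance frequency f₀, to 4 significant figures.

59.18 kHz

ω₀ = 1/√(LC) = 1/√(0.00016 × 4.52e-08) = 371900 rad/s
f₀ = ω₀/(2π) = 59.18 kHz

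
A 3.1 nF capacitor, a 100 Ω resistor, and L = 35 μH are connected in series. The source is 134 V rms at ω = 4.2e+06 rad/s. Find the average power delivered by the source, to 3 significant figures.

X_L = ωL = 147 Ω
X_C = 1/(ωC) = 76.8 Ω
Net reactance X = X_L − X_C = 70.2 Ω
Z = 100 + j70.2 Ω
|Z| = √(100² + 70.2²) = 122 Ω
∠Z = arctan(70.2/100) = 35.1°
I = V/|Z| = 1.10 A
P = VI cos φ = 134 × 1.10 × cos(35.1°) = 120 W

120 W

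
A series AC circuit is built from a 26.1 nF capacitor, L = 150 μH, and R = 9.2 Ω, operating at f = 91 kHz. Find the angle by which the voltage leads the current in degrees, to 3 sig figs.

ω = 2πf = 571800 rad/s
X_L = ωL = 85.8 Ω
X_C = 1/(ωC) = 67.0 Ω
Net reactance X = X_L − X_C = 18.8 Ω
Z = 9.20 + j18.8 Ω
|Z| = √(9.20² + 18.8²) = 20.9 Ω
∠Z = arctan(18.8/9.20) = 63.9°

63.9°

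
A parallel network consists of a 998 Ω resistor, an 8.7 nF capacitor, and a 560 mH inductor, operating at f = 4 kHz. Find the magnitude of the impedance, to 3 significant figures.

ω = 2πf = 25130 rad/s
X_L = ωL = 14100 Ω
X_C = 1/(ωC) = 4570 Ω
Parallel: admittances add. Y = 1/R + 1/(jωL) + jωC
Y = (0.00100 + j0.000148) S
|Y| = 0.00101 S → |Z| = 1/|Y| = 987 Ω, ∠Z = −∠Y = -8.38°

987 Ω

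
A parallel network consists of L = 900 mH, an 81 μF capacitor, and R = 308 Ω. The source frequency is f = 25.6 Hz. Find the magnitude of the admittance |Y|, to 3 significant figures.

6.93 mS

ω = 2πf = 160.8 rad/s
X_L = ωL = 145 Ω
X_C = 1/(ωC) = 76.8 Ω
Parallel: admittances add. Y = 1/R + 1/(jωL) + jωC
Y = (0.00325 + j0.00612) S
|Y| = 0.00693 S → |Z| = 1/|Y| = 144 Ω, ∠Z = −∠Y = -62.1°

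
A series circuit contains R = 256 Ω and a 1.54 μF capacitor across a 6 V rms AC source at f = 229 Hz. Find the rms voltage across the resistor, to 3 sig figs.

2.96 V

ω = 2πf = 1439 rad/s
X_C = 1/(ωC) = 451 Ω
Z = 256 − j451 Ω
|Z| = √(256² + 451²) = 519 Ω
I = V/|Z| = 11.6 mA
V_R = I·|Z_R| = 0.0116 × 256 = 2.96 V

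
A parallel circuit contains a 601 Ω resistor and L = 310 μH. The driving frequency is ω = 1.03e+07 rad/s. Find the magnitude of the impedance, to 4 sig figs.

X_L = ωL = 3193 Ω
Parallel: admittances add. Y = 1/R + 1/(jωL)
Y = (0.001664 − j0.0003132) S
|Y| = 0.001693 S → |Z| = 1/|Y| = 590.6 Ω, ∠Z = −∠Y = 10.66°

590.6 Ω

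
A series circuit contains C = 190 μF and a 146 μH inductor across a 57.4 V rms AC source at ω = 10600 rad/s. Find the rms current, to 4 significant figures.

X_L = ωL = 1.548 Ω
X_C = 1/(ωC) = 0.4965 Ω
Net reactance X = X_L − X_C = 1.051 Ω
Z = j1.051 Ω
|Z| = √(0² + 1.051²) = 1.051 Ω
I = V/|Z| = 57.4/1.051 = 54.61 A

54.61 A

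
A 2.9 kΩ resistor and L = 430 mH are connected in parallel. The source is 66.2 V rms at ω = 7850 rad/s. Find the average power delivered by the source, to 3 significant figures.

X_L = ωL = 3380 Ω
Parallel: admittances add. Y = 1/R + 1/(jωL)
Y = (0.000345 − j0.000296) S
|Y| = 0.000455 S → |Z| = 1/|Y| = 2200 Ω, ∠Z = −∠Y = 40.7°
I = V/|Z| = 30.1 mA
P = VI cos φ = 66.2 × 0.0301 × cos(40.7°) = 1.51 W

1.51 W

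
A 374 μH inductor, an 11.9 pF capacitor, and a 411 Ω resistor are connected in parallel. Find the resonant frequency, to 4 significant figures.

ω₀ = 1/√(LC) = 1/√(0.000374 × 1.19e-11) = 1.499e+07 rad/s
f₀ = ω₀/(2π) = 2.386 MHz

2.386 MHz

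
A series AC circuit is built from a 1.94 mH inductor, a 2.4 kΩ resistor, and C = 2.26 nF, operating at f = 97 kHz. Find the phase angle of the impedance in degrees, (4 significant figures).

ω = 2πf = 609500 rad/s
X_L = ωL = 1182 Ω
X_C = 1/(ωC) = 726.0 Ω
Net reactance X = X_L − X_C = 456.4 Ω
Z = 2400 + j456.4 Ω
|Z| = √(2400² + 456.4²) = 2443 Ω
∠Z = arctan(456.4/2400) = 10.77°

10.77°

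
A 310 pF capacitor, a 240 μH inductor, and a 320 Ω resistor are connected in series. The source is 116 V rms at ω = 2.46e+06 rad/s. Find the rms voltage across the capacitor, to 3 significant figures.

193 V

X_L = ωL = 590 Ω
X_C = 1/(ωC) = 1310 Ω
Net reactance X = X_L − X_C = -721 Ω
Z = 320 − j721 Ω
|Z| = √(320² + 721²) = 789 Ω
I = V/|Z| = 147 mA
V_C = I·|Z_C| = 0.147 × 1310 = 193 V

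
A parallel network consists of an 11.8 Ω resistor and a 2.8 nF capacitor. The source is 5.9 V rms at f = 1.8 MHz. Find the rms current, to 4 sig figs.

ω = 2πf = 1.131e+07 rad/s
X_C = 1/(ωC) = 31.58 Ω
Parallel: admittances add. Y = 1/R + jωC
Y = (0.08475 + j0.03167) S
|Y| = 0.09047 S → |Z| = 1/|Y| = 11.05 Ω, ∠Z = −∠Y = -20.49°
I = V/|Z| = 5.9/11.05 = 533.8 mA

533.8 mA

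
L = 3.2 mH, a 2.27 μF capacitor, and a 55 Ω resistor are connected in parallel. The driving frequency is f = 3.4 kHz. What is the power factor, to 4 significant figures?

ω = 2πf = 21360 rad/s
X_L = ωL = 68.36 Ω
X_C = 1/(ωC) = 20.62 Ω
Parallel: admittances add. Y = 1/R + 1/(jωL) + jωC
Y = (0.01818 + j0.03387) S
|Y| = 0.03844 S → |Z| = 1/|Y| = 26.02 Ω, ∠Z = −∠Y = -61.77°
cos φ = cos(-61.77°) = 0.4730

0.4730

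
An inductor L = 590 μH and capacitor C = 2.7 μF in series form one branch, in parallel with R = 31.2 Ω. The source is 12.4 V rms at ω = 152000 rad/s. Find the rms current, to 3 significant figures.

X_L = ωL = 89.7 Ω
X_C = 1/(ωC) = 2.44 Ω
Branch 1: Z₁ = R = 31.2 Ω
Branch 2 (series LC): Z₂ = j(X_L − X_C) = j87.2 Ω
Parallel: Z = Z₁Z₂/(Z₁+Z₂), |Z| = 29.4 Ω, ∠Z = 19.7°
I = V/|Z| = 12.4/29.4 = 422 mA

422 mA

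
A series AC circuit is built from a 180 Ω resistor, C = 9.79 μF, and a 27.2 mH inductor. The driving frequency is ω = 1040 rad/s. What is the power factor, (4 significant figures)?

0.9321

X_L = ωL = 28.29 Ω
X_C = 1/(ωC) = 98.22 Ω
Net reactance X = X_L − X_C = -69.93 Ω
Z = 180.0 − j69.93 Ω
|Z| = √(180.0² + 69.93²) = 193.1 Ω
∠Z = arctan(-69.93/180.0) = -21.23°
cos φ = cos(-21.23°) = 0.9321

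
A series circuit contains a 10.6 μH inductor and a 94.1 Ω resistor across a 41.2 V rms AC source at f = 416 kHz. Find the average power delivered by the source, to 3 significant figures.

16.6 W

ω = 2πf = 2.614e+06 rad/s
X_L = ωL = 27.7 Ω
Z = 94.1 + j27.7 Ω
|Z| = √(94.1² + 27.7²) = 98.1 Ω
∠Z = arctan(27.7/94.1) = 16.4°
I = V/|Z| = 420 mA
P = VI cos φ = 41.2 × 0.420 × cos(16.4°) = 16.6 W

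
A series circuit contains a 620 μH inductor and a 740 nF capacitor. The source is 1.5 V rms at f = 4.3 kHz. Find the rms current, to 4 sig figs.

ω = 2πf = 27020 rad/s
X_L = ωL = 16.75 Ω
X_C = 1/(ωC) = 50.02 Ω
Net reactance X = X_L − X_C = -33.27 Ω
Z = − j33.27 Ω
|Z| = √(0² + 33.27²) = 33.27 Ω
I = V/|Z| = 1.5/33.27 = 45.09 mA

45.09 mA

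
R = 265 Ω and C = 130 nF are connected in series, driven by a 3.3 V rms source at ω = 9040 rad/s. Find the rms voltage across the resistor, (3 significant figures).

0.981 V

X_C = 1/(ωC) = 851 Ω
Z = 265 − j851 Ω
|Z| = √(265² + 851²) = 891 Ω
I = V/|Z| = 3.70 mA
V_R = I·|Z_R| = 0.00370 × 265 = 0.981 V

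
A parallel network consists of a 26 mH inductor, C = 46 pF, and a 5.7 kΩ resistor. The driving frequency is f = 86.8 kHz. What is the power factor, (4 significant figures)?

0.9681

ω = 2πf = 545400 rad/s
X_L = ωL = 14180 Ω
X_C = 1/(ωC) = 39860 Ω
Parallel: admittances add. Y = 1/R + 1/(jωL) + jωC
Y = (0.0001754 − j4.543e-05) S
|Y| = 0.0001812 S → |Z| = 1/|Y| = 5518 Ω, ∠Z = −∠Y = 14.52°
cos φ = cos(14.52°) = 0.9681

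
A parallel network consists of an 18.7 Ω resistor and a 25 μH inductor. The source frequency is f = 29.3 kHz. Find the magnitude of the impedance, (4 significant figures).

4.469 Ω

ω = 2πf = 184100 rad/s
X_L = ωL = 4.602 Ω
Parallel: admittances add. Y = 1/R + 1/(jωL)
Y = (0.05348 − j0.2173) S
|Y| = 0.2238 S → |Z| = 1/|Y| = 4.469 Ω, ∠Z = −∠Y = 76.17°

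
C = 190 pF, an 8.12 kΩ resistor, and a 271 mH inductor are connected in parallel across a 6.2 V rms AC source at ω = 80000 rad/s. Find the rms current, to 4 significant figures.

787.3 μA

X_L = ωL = 21680 Ω
X_C = 1/(ωC) = 65790 Ω
Parallel: admittances add. Y = 1/R + 1/(jωL) + jωC
Y = (0.0001232 − j3.093e-05) S
|Y| = 0.0001270 S → |Z| = 1/|Y| = 7875 Ω, ∠Z = −∠Y = 14.10°
I = V/|Z| = 6.2/7875 = 787.3 μA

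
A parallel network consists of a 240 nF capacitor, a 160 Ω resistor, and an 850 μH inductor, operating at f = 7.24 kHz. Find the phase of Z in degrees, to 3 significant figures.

67.3°

ω = 2πf = 45490 rad/s
X_L = ωL = 38.7 Ω
X_C = 1/(ωC) = 91.6 Ω
Parallel: admittances add. Y = 1/R + 1/(jωL) + jωC
Y = (0.00625 − j0.0149) S
|Y| = 0.0162 S → |Z| = 1/|Y| = 61.7 Ω, ∠Z = −∠Y = 67.3°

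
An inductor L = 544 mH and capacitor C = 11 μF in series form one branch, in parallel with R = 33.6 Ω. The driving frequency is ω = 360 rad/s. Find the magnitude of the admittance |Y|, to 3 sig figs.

X_L = ωL = 196 Ω
X_C = 1/(ωC) = 253 Ω
Branch 1: Z₁ = R = 33.6 Ω
Branch 2 (series LC): Z₂ = j(X_L − X_C) = −j56.7 Ω
Parallel: Z = Z₁Z₂/(Z₁+Z₂), |Z| = 28.9 Ω, ∠Z = -30.7°
|Y| = 1/|Z| = 34.6 mS

34.6 mS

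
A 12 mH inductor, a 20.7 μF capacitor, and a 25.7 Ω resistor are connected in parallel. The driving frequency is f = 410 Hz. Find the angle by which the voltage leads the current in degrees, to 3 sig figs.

-28.3°

ω = 2πf = 2576 rad/s
X_L = ωL = 30.9 Ω
X_C = 1/(ωC) = 18.8 Ω
Parallel: admittances add. Y = 1/R + 1/(jωL) + jωC
Y = (0.0389 + j0.0210) S
|Y| = 0.0442 S → |Z| = 1/|Y| = 22.6 Ω, ∠Z = −∠Y = -28.3°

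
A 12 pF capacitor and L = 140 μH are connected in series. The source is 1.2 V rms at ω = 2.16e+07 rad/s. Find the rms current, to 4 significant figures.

1.439 mA

X_L = ωL = 3024 Ω
X_C = 1/(ωC) = 3858 Ω
Net reactance X = X_L − X_C = -834.0 Ω
Z = − j834.0 Ω
|Z| = √(0² + 834.0²) = 834.0 Ω
I = V/|Z| = 1.2/834.0 = 1.439 mA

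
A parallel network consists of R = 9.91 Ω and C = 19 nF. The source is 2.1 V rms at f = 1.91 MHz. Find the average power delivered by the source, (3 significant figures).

445 mW

ω = 2πf = 1.2e+07 rad/s
X_C = 1/(ωC) = 4.39 Ω
Parallel: admittances add. Y = 1/R + jωC
Y = (0.101 + j0.228) S
|Y| = 0.249 S → |Z| = 1/|Y| = 4.01 Ω, ∠Z = −∠Y = -66.1°
I = V/|Z| = 524 mA
P = VI cos φ = 2.1 × 0.524 × cos(-66.1°) = 445 mW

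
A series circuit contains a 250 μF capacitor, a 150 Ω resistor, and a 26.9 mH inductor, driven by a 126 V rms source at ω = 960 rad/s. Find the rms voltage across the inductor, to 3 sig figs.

X_L = ωL = 25.8 Ω
X_C = 1/(ωC) = 4.17 Ω
Net reactance X = X_L − X_C = 21.7 Ω
Z = 150 + j21.7 Ω
|Z| = √(150² + 21.7²) = 152 Ω
I = V/|Z| = 831 mA
V_L = I·|Z_L| = 0.831 × 25.8 = 21.5 V

21.5 V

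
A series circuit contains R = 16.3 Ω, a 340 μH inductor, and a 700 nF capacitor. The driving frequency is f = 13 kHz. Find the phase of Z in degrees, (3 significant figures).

32.2°

ω = 2πf = 81680 rad/s
X_L = ωL = 27.8 Ω
X_C = 1/(ωC) = 17.5 Ω
Net reactance X = X_L − X_C = 10.3 Ω
Z = 16.3 + j10.3 Ω
|Z| = √(16.3² + 10.3²) = 19.3 Ω
∠Z = arctan(10.3/16.3) = 32.2°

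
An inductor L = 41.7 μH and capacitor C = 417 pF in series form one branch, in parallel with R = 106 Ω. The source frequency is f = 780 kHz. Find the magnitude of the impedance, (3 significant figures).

ω = 2πf = 4.901e+06 rad/s
X_L = ωL = 204 Ω
X_C = 1/(ωC) = 489 Ω
Branch 1: Z₁ = R = 106 Ω
Branch 2 (series LC): Z₂ = j(X_L − X_C) = −j285 Ω
Parallel: Z = Z₁Z₂/(Z₁+Z₂), |Z| = 99.3 Ω, ∠Z = -20.4°

99.3 Ω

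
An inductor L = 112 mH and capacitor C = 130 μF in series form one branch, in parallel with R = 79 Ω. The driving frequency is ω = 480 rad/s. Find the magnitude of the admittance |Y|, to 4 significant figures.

X_L = ωL = 53.76 Ω
X_C = 1/(ωC) = 16.03 Ω
Branch 1: Z₁ = R = 79.00 Ω
Branch 2 (series LC): Z₂ = j(X_L − X_C) = j37.73 Ω
Parallel: Z = Z₁Z₂/(Z₁+Z₂), |Z| = 34.05 Ω, ∠Z = 64.47°
|Y| = 1/|Z| = 29.37 mS

29.37 mS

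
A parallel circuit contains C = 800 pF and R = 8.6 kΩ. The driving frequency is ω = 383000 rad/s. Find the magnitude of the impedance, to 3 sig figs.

3050 Ω

X_C = 1/(ωC) = 3260 Ω
Parallel: admittances add. Y = 1/R + jωC
Y = (0.000116 + j0.000306) S
|Y| = 0.000328 S → |Z| = 1/|Y| = 3050 Ω, ∠Z = −∠Y = -69.2°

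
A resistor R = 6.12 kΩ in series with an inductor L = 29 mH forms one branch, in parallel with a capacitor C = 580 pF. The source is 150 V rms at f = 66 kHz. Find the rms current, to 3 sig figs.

ω = 2πf = 414700 rad/s
X_L = ωL = 12000 Ω
X_C = 1/(ωC) = 4160 Ω
Branch 1 (R+jX_L): Z₁ = 6120 + j12000 Ω, |Z₁| = 13500 Ω
Branch 2 (−jX_C): Z₂ = −j4160 Ω
Parallel: Z = Z₁Z₂/(Z₁+Z₂), |Z| = 5630 Ω, ∠Z = -79.1°
I = V/|Z| = 150/5630 = 26.7 mA

26.7 mA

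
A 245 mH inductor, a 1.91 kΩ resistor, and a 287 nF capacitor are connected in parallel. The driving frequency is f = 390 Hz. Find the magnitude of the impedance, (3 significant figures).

913 Ω

ω = 2πf = 2450 rad/s
X_L = ωL = 600 Ω
X_C = 1/(ωC) = 1420 Ω
Parallel: admittances add. Y = 1/R + 1/(jωL) + jωC
Y = (0.000524 − j0.000962) S
|Y| = 0.00110 S → |Z| = 1/|Y| = 913 Ω, ∠Z = −∠Y = 61.5°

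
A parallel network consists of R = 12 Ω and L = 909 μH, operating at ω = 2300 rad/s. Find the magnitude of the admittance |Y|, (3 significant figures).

X_L = ωL = 2.09 Ω
Parallel: admittances add. Y = 1/R + 1/(jωL)
Y = (0.0833 − j0.478) S
|Y| = 0.486 S → |Z| = 1/|Y| = 2.06 Ω, ∠Z = −∠Y = 80.1°

486 mS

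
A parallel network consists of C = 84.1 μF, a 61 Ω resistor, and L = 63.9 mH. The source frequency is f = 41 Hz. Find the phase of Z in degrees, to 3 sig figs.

ω = 2πf = 257.6 rad/s
X_L = ωL = 16.5 Ω
X_C = 1/(ωC) = 46.2 Ω
Parallel: admittances add. Y = 1/R + 1/(jωL) + jωC
Y = (0.0164 − j0.0391) S
|Y| = 0.0424 S → |Z| = 1/|Y| = 23.6 Ω, ∠Z = −∠Y = 67.2°

67.2°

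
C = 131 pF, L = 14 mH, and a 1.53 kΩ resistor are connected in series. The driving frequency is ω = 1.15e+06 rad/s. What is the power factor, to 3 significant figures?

X_L = ωL = 16100 Ω
X_C = 1/(ωC) = 6640 Ω
Net reactance X = X_L − X_C = 9460 Ω
Z = 1530 + j9460 Ω
|Z| = √(1530² + 9460²) = 9580 Ω
∠Z = arctan(9460/1530) = 80.8°
cos φ = cos(80.8°) = 0.160

0.160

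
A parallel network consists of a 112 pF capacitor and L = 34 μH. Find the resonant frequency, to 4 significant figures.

2.579 MHz

ω₀ = 1/√(LC) = 1/√(3.4e-05 × 1.12e-10) = 1.621e+07 rad/s
f₀ = ω₀/(2π) = 2.579 MHz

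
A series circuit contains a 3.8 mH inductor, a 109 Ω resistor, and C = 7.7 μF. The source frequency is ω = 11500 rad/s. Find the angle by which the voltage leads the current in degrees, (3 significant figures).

16.6°

X_L = ωL = 43.7 Ω
X_C = 1/(ωC) = 11.3 Ω
Net reactance X = X_L − X_C = 32.4 Ω
Z = 109 + j32.4 Ω
|Z| = √(109² + 32.4²) = 114 Ω
∠Z = arctan(32.4/109) = 16.6°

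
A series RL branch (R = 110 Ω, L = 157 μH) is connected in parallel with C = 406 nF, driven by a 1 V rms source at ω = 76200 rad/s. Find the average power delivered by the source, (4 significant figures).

8.985 mW

X_L = ωL = 11.96 Ω
X_C = 1/(ωC) = 32.32 Ω
Branch 1 (R+jX_L): Z₁ = 110.0 + j11.96 Ω, |Z₁| = 110.6 Ω
Branch 2 (−jX_C): Z₂ = −j32.32 Ω
Parallel: Z = Z₁Z₂/(Z₁+Z₂), |Z| = 31.97 Ω, ∠Z = -73.31°
I = V/|Z| = 31.28 mA
P = VI cos φ = 1 × 0.03128 × cos(-73.31°) = 8.985 mW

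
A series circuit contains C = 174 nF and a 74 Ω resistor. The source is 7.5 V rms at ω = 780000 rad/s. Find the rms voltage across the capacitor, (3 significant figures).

X_C = 1/(ωC) = 7.37 Ω
Z = 74.0 − j7.37 Ω
|Z| = √(74.0² + 7.37²) = 74.4 Ω
I = V/|Z| = 101 mA
V_C = I·|Z_C| = 0.101 × 7.37 = 0.743 V

0.743 V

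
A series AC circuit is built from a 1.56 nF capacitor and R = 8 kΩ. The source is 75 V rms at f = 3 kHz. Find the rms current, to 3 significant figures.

2.15 mA

ω = 2πf = 18850 rad/s
X_C = 1/(ωC) = 34000 Ω
Z = 8000 − j34000 Ω
|Z| = √(8000² + 34000²) = 34900 Ω
I = V/|Z| = 75/34900 = 2.15 mA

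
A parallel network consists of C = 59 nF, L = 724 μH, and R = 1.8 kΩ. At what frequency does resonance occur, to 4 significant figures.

24.35 kHz

ω₀ = 1/√(LC) = 1/√(0.000724 × 5.9e-08) = 153000 rad/s
f₀ = ω₀/(2π) = 24.35 kHz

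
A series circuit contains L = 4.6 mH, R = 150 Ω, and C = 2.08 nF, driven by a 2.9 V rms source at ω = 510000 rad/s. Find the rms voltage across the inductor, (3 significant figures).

X_L = ωL = 2350 Ω
X_C = 1/(ωC) = 943 Ω
Net reactance X = X_L − X_C = 1400 Ω
Z = 150 + j1400 Ω
|Z| = √(150² + 1400²) = 1410 Ω
I = V/|Z| = 2.05 mA
V_L = I·|Z_L| = 0.00205 × 2350 = 4.82 V

4.82 V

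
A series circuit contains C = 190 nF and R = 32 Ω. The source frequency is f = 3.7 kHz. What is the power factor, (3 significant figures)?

0.140

ω = 2πf = 23250 rad/s
X_C = 1/(ωC) = 226 Ω
Z = 32.0 − j226 Ω
|Z| = √(32.0² + 226²) = 229 Ω
∠Z = arctan(-226/32.0) = -82.0°
cos φ = cos(-82.0°) = 0.140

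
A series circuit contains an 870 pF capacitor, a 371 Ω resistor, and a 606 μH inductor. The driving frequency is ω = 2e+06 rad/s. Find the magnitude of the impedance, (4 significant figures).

737.4 Ω

X_L = ωL = 1212 Ω
X_C = 1/(ωC) = 574.7 Ω
Net reactance X = X_L − X_C = 637.3 Ω
Z = 371.0 + j637.3 Ω
|Z| = √(371.0² + 637.3²) = 737.4 Ω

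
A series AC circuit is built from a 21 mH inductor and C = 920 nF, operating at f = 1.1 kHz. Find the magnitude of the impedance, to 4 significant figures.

12.13 Ω

ω = 2πf = 6912 rad/s
X_L = ωL = 145.1 Ω
X_C = 1/(ωC) = 157.3 Ω
Net reactance X = X_L − X_C = -12.13 Ω
Z = − j12.13 Ω
|Z| = √(0² + 12.13²) = 12.13 Ω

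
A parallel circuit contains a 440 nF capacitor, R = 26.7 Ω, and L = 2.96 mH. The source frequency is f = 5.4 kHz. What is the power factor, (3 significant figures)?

0.991

ω = 2πf = 33930 rad/s
X_L = ωL = 100 Ω
X_C = 1/(ωC) = 67.0 Ω
Parallel: admittances add. Y = 1/R + 1/(jωL) + jωC
Y = (0.0375 + j0.00497) S
|Y| = 0.0378 S → |Z| = 1/|Y| = 26.5 Ω, ∠Z = −∠Y = -7.56°
cos φ = cos(-7.56°) = 0.991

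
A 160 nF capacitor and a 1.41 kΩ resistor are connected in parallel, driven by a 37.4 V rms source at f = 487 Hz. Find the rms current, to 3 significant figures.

32.2 mA

ω = 2πf = 3060 rad/s
X_C = 1/(ωC) = 2040 Ω
Parallel: admittances add. Y = 1/R + jωC
Y = (0.000709 + j0.000490) S
|Y| = 0.000862 S → |Z| = 1/|Y| = 1160 Ω, ∠Z = −∠Y = -34.6°
I = V/|Z| = 37.4/1160 = 32.2 mA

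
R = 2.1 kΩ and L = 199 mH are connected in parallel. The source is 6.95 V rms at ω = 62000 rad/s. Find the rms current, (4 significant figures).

3.357 mA

X_L = ωL = 12340 Ω
Parallel: admittances add. Y = 1/R + 1/(jωL)
Y = (0.0004762 − j8.105e-05) S
|Y| = 0.0004830 S → |Z| = 1/|Y| = 2070 Ω, ∠Z = −∠Y = 9.660°
I = V/|Z| = 6.95/2070 = 3.357 mA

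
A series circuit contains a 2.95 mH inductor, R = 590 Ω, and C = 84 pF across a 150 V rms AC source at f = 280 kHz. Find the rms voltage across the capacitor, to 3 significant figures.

603 V

ω = 2πf = 1.759e+06 rad/s
X_L = ωL = 5190 Ω
X_C = 1/(ωC) = 6770 Ω
Net reactance X = X_L − X_C = -1580 Ω
Z = 590 − j1580 Ω
|Z| = √(590² + 1580²) = 1680 Ω
I = V/|Z| = 89.1 mA
V_C = I·|Z_C| = 0.0891 × 6770 = 603 V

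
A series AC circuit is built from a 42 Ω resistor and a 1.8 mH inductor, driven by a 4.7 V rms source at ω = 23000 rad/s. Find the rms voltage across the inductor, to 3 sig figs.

3.30 V

X_L = ωL = 41.4 Ω
Z = 42.0 + j41.4 Ω
|Z| = √(42.0² + 41.4²) = 59.0 Ω
I = V/|Z| = 79.7 mA
V_L = I·|Z_L| = 0.0797 × 41.4 = 3.30 V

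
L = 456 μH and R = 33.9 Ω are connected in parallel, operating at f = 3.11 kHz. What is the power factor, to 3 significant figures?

0.254

ω = 2πf = 19540 rad/s
X_L = ωL = 8.91 Ω
Parallel: admittances add. Y = 1/R + 1/(jωL)
Y = (0.0295 − j0.112) S
|Y| = 0.116 S → |Z| = 1/|Y| = 8.62 Ω, ∠Z = −∠Y = 75.3°
cos φ = cos(75.3°) = 0.254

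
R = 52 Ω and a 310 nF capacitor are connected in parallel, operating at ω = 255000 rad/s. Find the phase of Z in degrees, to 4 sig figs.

X_C = 1/(ωC) = 12.65 Ω
Parallel: admittances add. Y = 1/R + jωC
Y = (0.01923 + j0.07905) S
|Y| = 0.08136 S → |Z| = 1/|Y| = 12.29 Ω, ∠Z = −∠Y = -76.33°

-76.33°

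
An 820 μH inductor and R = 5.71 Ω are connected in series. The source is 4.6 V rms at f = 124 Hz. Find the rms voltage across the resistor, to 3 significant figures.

ω = 2πf = 779.1 rad/s
X_L = ωL = 0.639 Ω
Z = 5.71 + j0.639 Ω
|Z| = √(5.71² + 0.639²) = 5.75 Ω
I = V/|Z| = 801 mA
V_R = I·|Z_R| = 0.801 × 5.71 = 4.57 V

4.57 V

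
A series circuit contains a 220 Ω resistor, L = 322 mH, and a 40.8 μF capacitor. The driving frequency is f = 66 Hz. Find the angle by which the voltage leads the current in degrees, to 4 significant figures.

ω = 2πf = 414.7 rad/s
X_L = ωL = 133.5 Ω
X_C = 1/(ωC) = 59.10 Ω
Net reactance X = X_L − X_C = 74.43 Ω
Z = 220.0 + j74.43 Ω
|Z| = √(220.0² + 74.43²) = 232.2 Ω
∠Z = arctan(74.43/220.0) = 18.69°

18.69°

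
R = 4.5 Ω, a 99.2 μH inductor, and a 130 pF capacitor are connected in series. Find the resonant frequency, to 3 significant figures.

ω₀ = 1/√(LC) = 1/√(9.92e-05 × 1.3e-10) = 8.806e+06 rad/s
f₀ = ω₀/(2π) = 1.40 MHz

1.40 MHz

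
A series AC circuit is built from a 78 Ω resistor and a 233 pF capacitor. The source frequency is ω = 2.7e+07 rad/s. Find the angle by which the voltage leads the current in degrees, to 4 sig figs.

X_C = 1/(ωC) = 159.0 Ω
Z = 78.00 − j159.0 Ω
|Z| = √(78.00² + 159.0²) = 177.1 Ω
∠Z = arctan(-159.0/78.00) = -63.86°

-63.86°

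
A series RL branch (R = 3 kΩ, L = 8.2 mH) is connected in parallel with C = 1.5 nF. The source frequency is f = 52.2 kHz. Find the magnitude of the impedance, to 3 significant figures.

ω = 2πf = 328000 rad/s
X_L = ωL = 2690 Ω
X_C = 1/(ωC) = 2030 Ω
Branch 1 (R+jX_L): Z₁ = 3000 + j2690 Ω, |Z₁| = 4030 Ω
Branch 2 (−jX_C): Z₂ = −j2030 Ω
Parallel: Z = Z₁Z₂/(Z₁+Z₂), |Z| = 2670 Ω, ∠Z = -60.5°

2670 Ω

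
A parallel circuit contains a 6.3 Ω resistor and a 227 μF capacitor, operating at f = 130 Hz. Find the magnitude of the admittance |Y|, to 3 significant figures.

ω = 2πf = 816.8 rad/s
X_C = 1/(ωC) = 5.39 Ω
Parallel: admittances add. Y = 1/R + jωC
Y = (0.159 + j0.185) S
|Y| = 0.244 S → |Z| = 1/|Y| = 4.10 Ω, ∠Z = −∠Y = -49.4°

244 mS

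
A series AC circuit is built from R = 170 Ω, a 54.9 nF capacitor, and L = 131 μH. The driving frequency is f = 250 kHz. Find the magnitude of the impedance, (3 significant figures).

258 Ω

ω = 2πf = 1.571e+06 rad/s
X_L = ωL = 206 Ω
X_C = 1/(ωC) = 11.6 Ω
Net reactance X = X_L − X_C = 194 Ω
Z = 170 + j194 Ω
|Z| = √(170² + 194²) = 258 Ω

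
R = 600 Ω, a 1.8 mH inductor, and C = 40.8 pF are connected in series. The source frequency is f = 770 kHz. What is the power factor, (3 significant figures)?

0.163

ω = 2πf = 4.838e+06 rad/s
X_L = ωL = 8710 Ω
X_C = 1/(ωC) = 5070 Ω
Net reactance X = X_L − X_C = 3640 Ω
Z = 600 + j3640 Ω
|Z| = √(600² + 3640²) = 3690 Ω
∠Z = arctan(3640/600) = 80.6°
cos φ = cos(80.6°) = 0.163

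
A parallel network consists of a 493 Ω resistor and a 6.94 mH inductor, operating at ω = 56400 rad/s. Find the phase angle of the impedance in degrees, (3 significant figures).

X_L = ωL = 391 Ω
Parallel: admittances add. Y = 1/R + 1/(jωL)
Y = (0.00203 − j0.00255) S
|Y| = 0.00326 S → |Z| = 1/|Y| = 307 Ω, ∠Z = −∠Y = 51.6°

51.6°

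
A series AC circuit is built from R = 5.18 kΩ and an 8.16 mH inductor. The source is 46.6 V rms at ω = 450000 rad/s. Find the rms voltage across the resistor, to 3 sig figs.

X_L = ωL = 3670 Ω
Z = 5180 + j3670 Ω
|Z| = √(5180² + 3670²) = 6350 Ω
I = V/|Z| = 7.34 mA
V_R = I·|Z_R| = 0.00734 × 5180 = 38.0 V

38.0 V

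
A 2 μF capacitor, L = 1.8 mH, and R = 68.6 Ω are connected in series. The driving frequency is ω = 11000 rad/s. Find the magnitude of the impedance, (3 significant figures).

X_L = ωL = 19.8 Ω
X_C = 1/(ωC) = 45.5 Ω
Net reactance X = X_L − X_C = -25.7 Ω
Z = 68.6 − j25.7 Ω
|Z| = √(68.6² + 25.7²) = 73.2 Ω

73.2 Ω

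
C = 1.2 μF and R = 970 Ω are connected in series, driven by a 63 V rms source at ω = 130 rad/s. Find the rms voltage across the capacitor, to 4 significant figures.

X_C = 1/(ωC) = 6410 Ω
Z = 970.0 − j6410 Ω
|Z| = √(970.0² + 6410²) = 6483 Ω
I = V/|Z| = 9.717 mA
V_C = I·|Z_C| = 0.009717 × 6410 = 62.29 V

62.29 V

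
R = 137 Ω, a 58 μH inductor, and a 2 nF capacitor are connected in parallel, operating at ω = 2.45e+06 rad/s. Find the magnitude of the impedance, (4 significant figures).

131.5 Ω

X_L = ωL = 142.1 Ω
X_C = 1/(ωC) = 204.1 Ω
Parallel: admittances add. Y = 1/R + 1/(jωL) + jωC
Y = (0.007299 − j0.002137) S
|Y| = 0.007606 S → |Z| = 1/|Y| = 131.5 Ω, ∠Z = −∠Y = 16.32°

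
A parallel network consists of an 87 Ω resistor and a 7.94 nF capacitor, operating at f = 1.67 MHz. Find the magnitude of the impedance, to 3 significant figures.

ω = 2πf = 1.049e+07 rad/s
X_C = 1/(ωC) = 12.0 Ω
Parallel: admittances add. Y = 1/R + jωC
Y = (0.0115 + j0.0833) S
|Y| = 0.0841 S → |Z| = 1/|Y| = 11.9 Ω, ∠Z = −∠Y = -82.1°

11.9 Ω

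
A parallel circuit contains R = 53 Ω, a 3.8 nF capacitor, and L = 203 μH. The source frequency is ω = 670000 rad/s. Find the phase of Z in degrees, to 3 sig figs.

14.3°

X_L = ωL = 136 Ω
X_C = 1/(ωC) = 393 Ω
Parallel: admittances add. Y = 1/R + 1/(jωL) + jωC
Y = (0.0189 − j0.00481) S
|Y| = 0.0195 S → |Z| = 1/|Y| = 51.4 Ω, ∠Z = −∠Y = 14.3°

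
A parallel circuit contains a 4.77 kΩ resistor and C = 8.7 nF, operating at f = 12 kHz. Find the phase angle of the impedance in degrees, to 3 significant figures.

-72.3°

ω = 2πf = 75400 rad/s
X_C = 1/(ωC) = 1520 Ω
Parallel: admittances add. Y = 1/R + jωC
Y = (0.000210 + j0.000656) S
|Y| = 0.000689 S → |Z| = 1/|Y| = 1450 Ω, ∠Z = −∠Y = -72.3°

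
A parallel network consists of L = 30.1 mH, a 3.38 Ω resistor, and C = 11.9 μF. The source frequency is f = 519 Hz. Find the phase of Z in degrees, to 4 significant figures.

ω = 2πf = 3261 rad/s
X_L = ωL = 98.16 Ω
X_C = 1/(ωC) = 25.77 Ω
Parallel: admittances add. Y = 1/R + 1/(jωL) + jωC
Y = (0.2959 + j0.02862) S
|Y| = 0.2972 S → |Z| = 1/|Y| = 3.364 Ω, ∠Z = −∠Y = -5.525°

-5.525°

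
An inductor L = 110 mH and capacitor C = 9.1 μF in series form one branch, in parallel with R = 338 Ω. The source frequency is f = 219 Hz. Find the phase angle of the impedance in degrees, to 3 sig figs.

78.1°

ω = 2πf = 1376 rad/s
X_L = ωL = 151 Ω
X_C = 1/(ωC) = 79.9 Ω
Branch 1: Z₁ = R = 338 Ω
Branch 2 (series LC): Z₂ = j(X_L − X_C) = j71.5 Ω
Parallel: Z = Z₁Z₂/(Z₁+Z₂), |Z| = 70.0 Ω, ∠Z = 78.1°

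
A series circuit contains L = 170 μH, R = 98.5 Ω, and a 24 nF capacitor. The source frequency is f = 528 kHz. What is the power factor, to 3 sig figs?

0.176

ω = 2πf = 3.318e+06 rad/s
X_L = ωL = 564 Ω
X_C = 1/(ωC) = 12.6 Ω
Net reactance X = X_L − X_C = 551 Ω
Z = 98.5 + j551 Ω
|Z| = √(98.5² + 551²) = 560 Ω
∠Z = arctan(551/98.5) = 79.9°
cos φ = cos(79.9°) = 0.176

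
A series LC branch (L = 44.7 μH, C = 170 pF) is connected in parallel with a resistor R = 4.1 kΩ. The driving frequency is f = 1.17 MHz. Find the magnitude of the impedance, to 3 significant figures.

ω = 2πf = 7.351e+06 rad/s
X_L = ωL = 329 Ω
X_C = 1/(ωC) = 800 Ω
Branch 1: Z₁ = R = 4100 Ω
Branch 2 (series LC): Z₂ = j(X_L − X_C) = −j472 Ω
Parallel: Z = Z₁Z₂/(Z₁+Z₂), |Z| = 468 Ω, ∠Z = -83.4°

468 Ω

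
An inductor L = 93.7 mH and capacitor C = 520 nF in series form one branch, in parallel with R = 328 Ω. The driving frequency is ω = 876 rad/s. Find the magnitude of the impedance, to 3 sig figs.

X_L = ωL = 82.1 Ω
X_C = 1/(ωC) = 2200 Ω
Branch 1: Z₁ = R = 328 Ω
Branch 2 (series LC): Z₂ = j(X_L − X_C) = −j2110 Ω
Parallel: Z = Z₁Z₂/(Z₁+Z₂), |Z| = 324 Ω, ∠Z = -8.82°

324 Ω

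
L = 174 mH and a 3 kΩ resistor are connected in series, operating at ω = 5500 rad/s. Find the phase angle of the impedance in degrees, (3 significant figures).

17.7°

X_L = ωL = 957 Ω
Z = 3000 + j957 Ω
|Z| = √(3000² + 957²) = 3150 Ω
∠Z = arctan(957/3000) = 17.7°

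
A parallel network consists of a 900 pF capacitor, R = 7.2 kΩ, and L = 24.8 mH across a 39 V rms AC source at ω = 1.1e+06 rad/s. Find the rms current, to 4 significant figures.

X_L = ωL = 27280 Ω
X_C = 1/(ωC) = 1010 Ω
Parallel: admittances add. Y = 1/R + 1/(jωL) + jωC
Y = (0.0001389 + j0.0009533) S
|Y| = 0.0009634 S → |Z| = 1/|Y| = 1038 Ω, ∠Z = −∠Y = -81.71°
I = V/|Z| = 39/1038 = 37.57 mA

37.57 mA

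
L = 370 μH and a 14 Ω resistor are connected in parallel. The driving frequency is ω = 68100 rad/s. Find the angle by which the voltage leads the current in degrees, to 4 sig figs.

29.06°

X_L = ωL = 25.20 Ω
Parallel: admittances add. Y = 1/R + 1/(jωL)
Y = (0.07143 − j0.03969) S
|Y| = 0.08171 S → |Z| = 1/|Y| = 12.24 Ω, ∠Z = −∠Y = 29.06°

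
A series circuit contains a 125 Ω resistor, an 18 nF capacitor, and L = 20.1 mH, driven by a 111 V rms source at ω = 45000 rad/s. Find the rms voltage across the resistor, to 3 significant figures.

X_L = ωL = 904 Ω
X_C = 1/(ωC) = 1230 Ω
Net reactance X = X_L − X_C = -330 Ω
Z = 125 − j330 Ω
|Z| = √(125² + 330²) = 353 Ω
I = V/|Z| = 314 mA
V_R = I·|Z_R| = 0.314 × 125 = 39.3 V

39.3 V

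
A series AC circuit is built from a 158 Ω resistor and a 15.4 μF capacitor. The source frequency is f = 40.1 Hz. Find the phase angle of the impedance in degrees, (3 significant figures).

-58.5°

ω = 2πf = 252.0 rad/s
X_C = 1/(ωC) = 258 Ω
Z = 158 − j258 Ω
|Z| = √(158² + 258²) = 302 Ω
∠Z = arctan(-258/158) = -58.5°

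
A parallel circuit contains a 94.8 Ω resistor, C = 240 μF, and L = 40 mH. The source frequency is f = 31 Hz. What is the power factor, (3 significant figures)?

ω = 2πf = 194.8 rad/s
X_L = ωL = 7.79 Ω
X_C = 1/(ωC) = 21.4 Ω
Parallel: admittances add. Y = 1/R + 1/(jωL) + jωC
Y = (0.0105 − j0.0816) S
|Y| = 0.0823 S → |Z| = 1/|Y| = 12.2 Ω, ∠Z = −∠Y = 82.6°
cos φ = cos(82.6°) = 0.128

0.128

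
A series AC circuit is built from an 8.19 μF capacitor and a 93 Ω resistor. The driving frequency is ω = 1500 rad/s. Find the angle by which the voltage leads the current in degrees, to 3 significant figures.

X_C = 1/(ωC) = 81.4 Ω
Z = 93.0 − j81.4 Ω
|Z| = √(93.0² + 81.4²) = 124 Ω
∠Z = arctan(-81.4/93.0) = -41.2°

-41.2°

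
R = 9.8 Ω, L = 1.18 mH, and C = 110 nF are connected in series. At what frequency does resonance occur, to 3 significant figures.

ω₀ = 1/√(LC) = 1/√(0.00118 × 1.1e-07) = 87770 rad/s
f₀ = ω₀/(2π) = 14.0 kHz

14.0 kHz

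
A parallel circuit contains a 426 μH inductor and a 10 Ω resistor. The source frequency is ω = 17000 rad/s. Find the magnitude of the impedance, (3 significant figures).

5.87 Ω

X_L = ωL = 7.24 Ω
Parallel: admittances add. Y = 1/R + 1/(jωL)
Y = (0.100 − j0.138) S
|Y| = 0.170 S → |Z| = 1/|Y| = 5.87 Ω, ∠Z = −∠Y = 54.1°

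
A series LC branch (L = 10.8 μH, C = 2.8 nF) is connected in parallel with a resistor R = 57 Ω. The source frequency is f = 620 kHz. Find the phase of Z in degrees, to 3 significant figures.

-49.0°

ω = 2πf = 3.896e+06 rad/s
X_L = ωL = 42.1 Ω
X_C = 1/(ωC) = 91.7 Ω
Branch 1: Z₁ = R = 57.0 Ω
Branch 2 (series LC): Z₂ = j(X_L − X_C) = −j49.6 Ω
Parallel: Z = Z₁Z₂/(Z₁+Z₂), |Z| = 37.4 Ω, ∠Z = -49.0°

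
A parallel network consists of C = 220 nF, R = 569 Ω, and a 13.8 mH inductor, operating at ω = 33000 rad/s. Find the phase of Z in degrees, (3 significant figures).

X_L = ωL = 455 Ω
X_C = 1/(ωC) = 138 Ω
Parallel: admittances add. Y = 1/R + 1/(jωL) + jωC
Y = (0.00176 + j0.00506) S
|Y| = 0.00536 S → |Z| = 1/|Y| = 187 Ω, ∠Z = −∠Y = -70.9°

-70.9°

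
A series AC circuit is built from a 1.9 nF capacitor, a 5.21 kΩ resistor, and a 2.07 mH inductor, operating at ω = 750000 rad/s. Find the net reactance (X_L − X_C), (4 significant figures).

X_L = ωL = 1552 Ω
X_C = 1/(ωC) = 701.8 Ω
X = 1552 − 701.8 = 850.7 Ω

850.7 Ω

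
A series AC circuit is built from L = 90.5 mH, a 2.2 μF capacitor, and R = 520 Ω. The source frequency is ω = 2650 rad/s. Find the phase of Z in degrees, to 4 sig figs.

X_L = ωL = 239.8 Ω
X_C = 1/(ωC) = 171.5 Ω
Net reactance X = X_L − X_C = 68.30 Ω
Z = 520.0 + j68.30 Ω
|Z| = √(520.0² + 68.30²) = 524.5 Ω
∠Z = arctan(68.30/520.0) = 7.483°

7.483°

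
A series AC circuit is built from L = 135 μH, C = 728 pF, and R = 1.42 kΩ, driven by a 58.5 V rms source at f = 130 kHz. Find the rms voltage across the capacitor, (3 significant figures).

ω = 2πf = 816800 rad/s
X_L = ωL = 110 Ω
X_C = 1/(ωC) = 1680 Ω
Net reactance X = X_L − X_C = -1570 Ω
Z = 1420 − j1570 Ω
|Z| = √(1420² + 1570²) = 2120 Ω
I = V/|Z| = 27.6 mA
V_C = I·|Z_C| = 0.0276 × 1680 = 46.4 V

46.4 V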